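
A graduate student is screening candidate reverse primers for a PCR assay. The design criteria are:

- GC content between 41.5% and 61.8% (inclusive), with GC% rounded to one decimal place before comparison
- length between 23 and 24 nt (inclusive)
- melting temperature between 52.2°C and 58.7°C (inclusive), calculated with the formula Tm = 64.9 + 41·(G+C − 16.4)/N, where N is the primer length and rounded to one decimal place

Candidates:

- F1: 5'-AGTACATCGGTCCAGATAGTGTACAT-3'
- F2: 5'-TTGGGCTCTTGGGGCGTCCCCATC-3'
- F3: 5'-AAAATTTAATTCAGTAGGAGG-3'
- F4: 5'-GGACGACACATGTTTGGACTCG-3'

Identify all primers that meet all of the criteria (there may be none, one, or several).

F1 (26 nt, A=8 T=7 G=6 C=5): GC 11/26 = 42.3% ✓; length 26, outside 23–24 ✗; Tm = 64.9 + 41·(11 − 16.4)/26 = 56.4°C ✓ — fails.
F2 (24 nt, A=1 T=7 G=8 C=8): GC 16/24 = 66.7%, outside 41.5–61.8% ✗; length 24 ✓; Tm = 64.9 + 41·(16 − 16.4)/24 = 64.2°C, outside 52.2–58.7°C ✗ — fails.
F3 (21 nt, A=9 T=6 G=5 C=1): GC 6/21 = 28.6%, outside 41.5–61.8% ✗; length 21, outside 23–24 ✗; Tm = 64.9 + 41·(6 − 16.4)/21 = 44.6°C, outside 52.2–58.7°C ✗ — fails.
F4 (22 nt, A=5 T=5 G=7 C=5): GC 12/22 = 54.5% ✓; length 22, outside 23–24 ✗; Tm = 64.9 + 41·(12 − 16.4)/22 = 56.7°C ✓ — fails.

None of the candidates satisfy all criteria.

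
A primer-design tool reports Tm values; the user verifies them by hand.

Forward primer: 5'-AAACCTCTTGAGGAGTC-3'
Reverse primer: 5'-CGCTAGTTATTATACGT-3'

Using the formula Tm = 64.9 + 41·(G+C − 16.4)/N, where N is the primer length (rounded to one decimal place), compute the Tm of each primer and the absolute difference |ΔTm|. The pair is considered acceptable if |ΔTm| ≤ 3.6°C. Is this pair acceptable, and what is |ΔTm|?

Forward: G+C = 8, N = 17 → Tm = 64.9 + 41·(8 − 16.4)/17 = 44.6°C.
Reverse: G+C = 6, N = 17 → Tm = 64.9 + 41·(6 − 16.4)/17 = 39.8°C.
|ΔTm| = |44.6 − 39.8| = 4.8°C, > 3.6°C.

|ΔTm| = 4.8°C; the pair is not acceptable.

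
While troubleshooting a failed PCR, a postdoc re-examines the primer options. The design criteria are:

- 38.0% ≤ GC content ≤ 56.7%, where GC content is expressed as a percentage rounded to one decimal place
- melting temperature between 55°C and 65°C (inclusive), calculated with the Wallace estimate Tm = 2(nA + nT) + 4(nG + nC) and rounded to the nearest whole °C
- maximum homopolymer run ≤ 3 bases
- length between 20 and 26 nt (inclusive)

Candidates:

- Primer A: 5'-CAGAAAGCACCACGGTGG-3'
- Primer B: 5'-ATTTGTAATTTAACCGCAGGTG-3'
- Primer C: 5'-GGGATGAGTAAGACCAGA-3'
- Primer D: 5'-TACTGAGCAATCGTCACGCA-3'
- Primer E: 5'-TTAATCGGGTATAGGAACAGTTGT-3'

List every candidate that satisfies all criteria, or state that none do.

Primer A (18 nt, A=6 T=1 G=6 C=5): GC 11/18 = 61.1%, outside 38.0–56.7% ✗; Tm = 2·7 + 4·11 = 58°C ✓; longest run = 3 ✓; length 18, outside 20–26 ✗ — fails.
Primer B (22 nt, A=6 T=8 G=5 C=3): GC 8/22 = 36.4%, outside 38.0–56.7% ✗; Tm = 2·14 + 4·8 = 60°C ✓; longest run = 3 ✓; length 22 ✓ — fails.
Primer C (18 nt, A=7 T=2 G=7 C=2): GC 9/18 = 50.0% ✓; Tm = 2·9 + 4·9 = 54°C, outside 55–65°C ✗; longest run = 3 ✓; length 18, outside 20–26 ✗ — fails.
Primer D (20 nt, A=6 T=4 G=4 C=6): GC 10/20 = 50.0% ✓; Tm = 2·10 + 4·10 = 60°C ✓; longest run = 2 ✓; length 20 ✓ — passes.
Primer E (24 nt, A=7 T=8 G=7 C=2): GC 9/24 = 37.5%, outside 38.0–56.7% ✗; Tm = 2·15 + 4·9 = 66°C, outside 55–65°C ✗; longest run = 3 ✓; length 24 ✓ — fails.

Primer D only.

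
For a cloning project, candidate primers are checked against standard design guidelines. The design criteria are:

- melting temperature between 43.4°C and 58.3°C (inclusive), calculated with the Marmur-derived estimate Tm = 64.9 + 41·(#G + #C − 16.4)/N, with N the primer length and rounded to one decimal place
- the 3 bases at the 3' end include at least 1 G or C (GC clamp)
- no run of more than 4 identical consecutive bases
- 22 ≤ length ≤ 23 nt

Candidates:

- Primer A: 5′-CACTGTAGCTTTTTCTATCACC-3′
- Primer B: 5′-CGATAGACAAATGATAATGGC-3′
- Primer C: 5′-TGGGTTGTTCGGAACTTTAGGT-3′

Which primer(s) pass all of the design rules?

Primer A (22 nt, A=4 T=9 G=2 C=7): Tm = 64.9 + 41·(9 − 16.4)/22 = 51.1°C ✓; 3' end ACC has 2 G/C ✓; longest run = 5, exceeds 4 ✗; length 22 ✓ — fails.
Primer B (21 nt, A=9 T=4 G=5 C=3): Tm = 64.9 + 41·(8 − 16.4)/21 = 48.5°C ✓; 3' end GGC has 3 G/C ✓; longest run = 3 ✓; length 21, outside 22–23 ✗ — fails.
Primer C (22 nt, A=3 T=9 G=8 C=2): Tm = 64.9 + 41·(10 − 16.4)/22 = 53.0°C ✓; 3' end GGT has 2 G/C ✓; longest run = 3 ✓; length 22 ✓ — passes.

Primer C only.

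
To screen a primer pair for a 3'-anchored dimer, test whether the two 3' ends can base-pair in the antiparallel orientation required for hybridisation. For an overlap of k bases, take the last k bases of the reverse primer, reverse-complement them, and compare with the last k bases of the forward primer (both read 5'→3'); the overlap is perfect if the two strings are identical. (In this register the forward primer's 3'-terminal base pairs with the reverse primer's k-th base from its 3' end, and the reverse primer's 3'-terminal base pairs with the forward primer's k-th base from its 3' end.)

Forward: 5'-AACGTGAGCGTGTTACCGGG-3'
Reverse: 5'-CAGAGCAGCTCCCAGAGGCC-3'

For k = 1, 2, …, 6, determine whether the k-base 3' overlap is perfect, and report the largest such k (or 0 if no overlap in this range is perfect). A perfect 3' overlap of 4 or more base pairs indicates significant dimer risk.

Last 6 bases (5'→3') — forward …ACCGGG, reverse …GAGGCC.
Reverse complement of the reverse primer's last 6 bases: GGCCTC; its first k bases are the reverse complement of the reverse primer's last k bases, so a perfect k-base overlap needs the forward primer's last k bases to equal them.
Comparing (forward last k vs required): k=1: G vs G ✓; k=2: GG vs GG ✓; k=3: GGG vs GGC ✗; k=4: CGGG vs GGCC ✗; k=5: CCGGG vs GGCCT ✗; k=6: ACCGGG vs GGCCTC ✗.
Perfect overlaps at k = 1, 2; the largest is 2.

Longest perfect overlap: 2 complementary base pairs; below the dimer-risk threshold (threshold 4).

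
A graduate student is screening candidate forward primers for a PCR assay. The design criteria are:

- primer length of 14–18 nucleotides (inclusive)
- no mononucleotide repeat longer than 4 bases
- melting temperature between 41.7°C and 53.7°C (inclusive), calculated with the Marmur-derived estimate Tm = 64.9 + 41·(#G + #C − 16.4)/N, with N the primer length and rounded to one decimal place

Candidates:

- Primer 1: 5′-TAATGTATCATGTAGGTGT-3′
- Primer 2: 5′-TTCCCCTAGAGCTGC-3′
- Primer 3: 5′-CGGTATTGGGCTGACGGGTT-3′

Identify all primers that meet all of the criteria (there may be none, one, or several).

Primer 2 only.

Primer 1 (19 nt, A=5 T=8 G=5 C=1): length 19, outside 14–18 ✗; longest run = 2 ✓; Tm = 64.9 + 41·(6 − 16.4)/19 = 42.5°C ✓ — fails.
Primer 2 (15 nt, A=2 T=4 G=3 C=6): length 15 ✓; longest run = 4 ✓; Tm = 64.9 + 41·(9 − 16.4)/15 = 44.7°C ✓ — passes.
Primer 3 (20 nt, A=2 T=6 G=9 C=3): length 20, outside 14–18 ✗; longest run = 3 ✓; Tm = 64.9 + 41·(12 − 16.4)/20 = 55.9°C, outside 41.7–53.7°C ✗ — fails.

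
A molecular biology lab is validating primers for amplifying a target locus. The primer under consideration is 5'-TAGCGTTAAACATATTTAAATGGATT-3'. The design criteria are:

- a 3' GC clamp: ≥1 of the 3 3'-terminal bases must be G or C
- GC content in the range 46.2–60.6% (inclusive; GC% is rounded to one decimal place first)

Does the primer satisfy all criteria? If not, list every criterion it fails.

Base counts: A=10, T=10, G=4, C=2 (length 26).
GC clamp: 3' end ATT has 0 G/C, need ≥1 ✗
GC content: GC 6/26 = 23.1%, outside 46.2–60.6% ✗

Fails: GC clamp, GC content.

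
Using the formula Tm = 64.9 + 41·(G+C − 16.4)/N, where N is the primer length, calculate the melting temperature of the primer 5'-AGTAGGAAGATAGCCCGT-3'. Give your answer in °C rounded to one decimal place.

Base counts: A=6, T=3, G=6, C=3; G+C = 9, N = 18.
Tm = 64.9 + 41·(9 − 16.4)/18 = 64.9 + -303.40/18 = 48.0°C.

48.0°C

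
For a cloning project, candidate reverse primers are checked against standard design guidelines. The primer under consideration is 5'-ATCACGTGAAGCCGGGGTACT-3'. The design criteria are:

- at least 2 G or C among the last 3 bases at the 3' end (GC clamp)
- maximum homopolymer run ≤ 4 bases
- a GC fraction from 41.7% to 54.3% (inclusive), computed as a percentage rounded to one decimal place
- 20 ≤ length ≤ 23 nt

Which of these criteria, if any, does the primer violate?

Base counts: A=5, T=4, G=7, C=5 (length 21).
GC clamp: 3' end ACT has 1 G/C, need ≥2 ✗
homopolymer run: longest run = 4 ✓
GC content: GC 12/21 = 57.1%, outside 41.7–54.3% ✗
length: length 21 ✓

Fails: GC clamp, GC content.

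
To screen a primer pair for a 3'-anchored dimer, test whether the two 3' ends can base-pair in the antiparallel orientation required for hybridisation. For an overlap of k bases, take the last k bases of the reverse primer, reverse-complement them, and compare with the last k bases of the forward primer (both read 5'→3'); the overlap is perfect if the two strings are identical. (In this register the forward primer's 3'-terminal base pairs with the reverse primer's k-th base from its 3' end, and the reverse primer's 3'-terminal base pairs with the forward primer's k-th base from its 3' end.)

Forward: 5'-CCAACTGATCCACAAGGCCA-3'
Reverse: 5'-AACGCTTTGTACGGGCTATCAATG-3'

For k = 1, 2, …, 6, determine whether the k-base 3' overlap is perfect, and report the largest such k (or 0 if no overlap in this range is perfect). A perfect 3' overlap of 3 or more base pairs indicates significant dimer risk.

Last 6 bases (5'→3') — forward …AGGCCA, reverse …TCAATG.
Reverse complement of the reverse primer's last 6 bases: CATTGA; its first k bases are the reverse complement of the reverse primer's last k bases, so a perfect k-base overlap needs the forward primer's last k bases to equal them.
Comparing (forward last k vs required): k=1: A vs C ✗; k=2: CA vs CA ✓; k=3: CCA vs CAT ✗; k=4: GCCA vs CATT ✗; k=5: GGCCA vs CATTG ✗; k=6: AGGCCA vs CATTGA ✗.
Only k = 2 is perfect, so the longest perfect 3' overlap is 2.

Longest perfect overlap: 2 complementary base pairs; below the dimer-risk threshold (threshold 3).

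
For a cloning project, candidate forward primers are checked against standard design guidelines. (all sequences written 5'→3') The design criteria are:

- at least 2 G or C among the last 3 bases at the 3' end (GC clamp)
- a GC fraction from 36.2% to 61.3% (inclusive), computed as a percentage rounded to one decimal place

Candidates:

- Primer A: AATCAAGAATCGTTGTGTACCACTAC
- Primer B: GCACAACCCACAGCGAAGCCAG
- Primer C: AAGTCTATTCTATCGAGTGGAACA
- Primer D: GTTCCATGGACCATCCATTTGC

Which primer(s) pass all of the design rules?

Primer A (26 nt, A=9 T=7 G=4 C=6): 3' end TAC has 1 G/C, need ≥2 ✗; GC 10/26 = 38.5% ✓ — fails.
Primer B (22 nt, A=8 T=0 G=5 C=9): 3' end CAG has 2 G/C ✓; GC 14/22 = 63.6%, outside 36.2–61.3% ✗ — fails.
Primer C (24 nt, A=8 T=7 G=5 C=4): 3' end ACA has 1 G/C, need ≥2 ✗; GC 9/24 = 37.5% ✓ — fails.
Primer D (22 nt, A=4 T=7 G=4 C=7): 3' end TGC has 2 G/C ✓; GC 11/22 = 50.0% ✓ — passes.

Primer D only.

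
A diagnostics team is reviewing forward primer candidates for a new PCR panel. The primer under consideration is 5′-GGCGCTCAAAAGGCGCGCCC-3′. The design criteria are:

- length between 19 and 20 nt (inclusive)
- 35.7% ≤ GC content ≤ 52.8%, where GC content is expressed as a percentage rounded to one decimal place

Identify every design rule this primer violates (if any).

Fails: GC content.

Base counts: A=4, T=1, G=7, C=8 (length 20).
length: length 20 ✓
GC content: GC 15/20 = 75.0%, outside 35.7–52.8% ✗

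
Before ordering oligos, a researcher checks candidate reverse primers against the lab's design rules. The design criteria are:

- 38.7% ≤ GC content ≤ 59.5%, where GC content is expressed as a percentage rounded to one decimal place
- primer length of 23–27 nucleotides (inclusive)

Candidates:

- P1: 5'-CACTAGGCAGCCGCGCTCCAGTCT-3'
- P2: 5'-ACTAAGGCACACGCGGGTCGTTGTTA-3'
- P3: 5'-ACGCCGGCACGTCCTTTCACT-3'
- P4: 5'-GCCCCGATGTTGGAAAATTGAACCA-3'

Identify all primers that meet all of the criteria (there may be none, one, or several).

P2 and P4.

P1 (24 nt, A=4 T=4 G=6 C=10): GC 16/24 = 66.7%, outside 38.7–59.5% ✗; length 24 ✓ — fails.
P2 (26 nt, A=6 T=6 G=8 C=6): GC 14/26 = 53.8% ✓; length 26 ✓ — passes.
P3 (21 nt, A=3 T=5 G=4 C=9): GC 13/21 = 61.9%, outside 38.7–59.5% ✗; length 21, outside 23–27 ✗ — fails.
P4 (25 nt, A=8 T=5 G=6 C=6): GC 12/25 = 48.0% ✓; length 25 ✓ — passes.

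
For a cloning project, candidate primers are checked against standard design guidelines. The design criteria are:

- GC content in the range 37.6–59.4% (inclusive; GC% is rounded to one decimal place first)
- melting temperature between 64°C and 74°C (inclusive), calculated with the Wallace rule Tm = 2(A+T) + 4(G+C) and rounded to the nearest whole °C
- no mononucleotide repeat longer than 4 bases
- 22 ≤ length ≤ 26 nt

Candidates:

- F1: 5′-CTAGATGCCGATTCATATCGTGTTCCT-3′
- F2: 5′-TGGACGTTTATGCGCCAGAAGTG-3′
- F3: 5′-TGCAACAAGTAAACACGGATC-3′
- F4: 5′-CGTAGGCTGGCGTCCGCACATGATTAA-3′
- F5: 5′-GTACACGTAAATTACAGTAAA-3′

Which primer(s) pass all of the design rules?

F2 only.

F1 (27 nt, A=5 T=10 G=5 C=7): GC 12/27 = 44.4% ✓; Tm = 2·15 + 4·12 = 78°C, outside 64–74°C ✗; longest run = 2 ✓; length 27, outside 22–26 ✗ — fails.
F2 (23 nt, A=5 T=6 G=8 C=4): GC 12/23 = 52.2% ✓; Tm = 2·11 + 4·12 = 70°C ✓; longest run = 3 ✓; length 23 ✓ — passes.
F3 (21 nt, A=9 T=3 G=4 C=5): GC 9/21 = 42.9% ✓; Tm = 2·12 + 4·9 = 60°C, outside 64–74°C ✗; longest run = 3 ✓; length 21, outside 22–26 ✗ — fails.
F4 (27 nt, A=6 T=6 G=8 C=7): GC 15/27 = 55.6% ✓; Tm = 2·12 + 4·15 = 84°C, outside 64–74°C ✗; longest run = 2 ✓; length 27, outside 22–26 ✗ — fails.
F5 (21 nt, A=10 T=5 G=3 C=3): GC 6/21 = 28.6%, outside 37.6–59.4% ✗; Tm = 2·15 + 4·6 = 54°C, outside 64–74°C ✗; longest run = 3 ✓; length 21, outside 22–26 ✗ — fails.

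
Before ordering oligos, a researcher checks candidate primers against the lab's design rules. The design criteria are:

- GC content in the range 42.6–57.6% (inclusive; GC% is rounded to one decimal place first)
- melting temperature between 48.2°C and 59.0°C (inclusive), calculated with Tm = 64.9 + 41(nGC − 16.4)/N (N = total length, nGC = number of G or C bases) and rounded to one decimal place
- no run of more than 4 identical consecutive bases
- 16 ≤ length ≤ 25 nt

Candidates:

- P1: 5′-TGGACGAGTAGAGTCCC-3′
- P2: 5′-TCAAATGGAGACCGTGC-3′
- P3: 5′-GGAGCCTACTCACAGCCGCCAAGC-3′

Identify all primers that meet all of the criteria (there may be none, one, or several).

None of the candidates satisfy all criteria.

P1 (17 nt, A=4 T=3 G=6 C=4): GC 10/17 = 58.8%, outside 42.6–57.6% ✗; Tm = 64.9 + 41·(10 − 16.4)/17 = 49.5°C ✓; longest run = 3 ✓; length 17 ✓ — fails.
P2 (17 nt, A=5 T=3 G=5 C=4): GC 9/17 = 52.9% ✓; Tm = 64.9 + 41·(9 − 16.4)/17 = 47.1°C, outside 48.2–59.0°C ✗; longest run = 3 ✓; length 17 ✓ — fails.
P3 (24 nt, A=6 T=2 G=6 C=10): GC 16/24 = 66.7%, outside 42.6–57.6% ✗; Tm = 64.9 + 41·(16 − 16.4)/24 = 64.2°C, outside 48.2–59.0°C ✗; longest run = 2 ✓; length 24 ✓ — fails.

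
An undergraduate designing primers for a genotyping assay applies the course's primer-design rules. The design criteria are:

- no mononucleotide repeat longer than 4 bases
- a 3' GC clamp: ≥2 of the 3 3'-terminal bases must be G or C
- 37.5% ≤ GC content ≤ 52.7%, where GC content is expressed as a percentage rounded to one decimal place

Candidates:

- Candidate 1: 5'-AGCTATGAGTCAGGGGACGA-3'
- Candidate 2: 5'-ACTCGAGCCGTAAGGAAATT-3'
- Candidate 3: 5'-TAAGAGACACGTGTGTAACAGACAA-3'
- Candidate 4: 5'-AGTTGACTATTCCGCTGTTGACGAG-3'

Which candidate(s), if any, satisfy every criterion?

Candidate 4 only.

Candidate 1 (20 nt, A=6 T=3 G=8 C=3): longest run = 4 ✓; 3' end CGA has 2 G/C ✓; GC 11/20 = 55.0%, outside 37.5–52.7% ✗ — fails.
Candidate 2 (20 nt, A=7 T=4 G=5 C=4): longest run = 3 ✓; 3' end ATT has 0 G/C, need ≥2 ✗; GC 9/20 = 45.0% ✓ — fails.
Candidate 3 (25 nt, A=11 T=4 G=6 C=4): longest run = 2 ✓; 3' end CAA has 1 G/C, need ≥2 ✗; GC 10/25 = 40.0% ✓ — fails.
Candidate 4 (25 nt, A=5 T=8 G=7 C=5): longest run = 2 ✓; 3' end GAG has 2 G/C ✓; GC 12/25 = 48.0% ✓ — passes.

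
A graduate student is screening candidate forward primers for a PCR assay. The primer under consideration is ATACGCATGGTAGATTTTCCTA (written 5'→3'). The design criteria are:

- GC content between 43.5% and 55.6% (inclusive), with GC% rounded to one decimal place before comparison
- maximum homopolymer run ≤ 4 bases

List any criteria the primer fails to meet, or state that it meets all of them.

Fails: GC content.

Base counts: A=6, T=8, G=4, C=4 (length 22).
GC content: GC 8/22 = 36.4%, outside 43.5–55.6% ✗
homopolymer run: longest run = 4 ✓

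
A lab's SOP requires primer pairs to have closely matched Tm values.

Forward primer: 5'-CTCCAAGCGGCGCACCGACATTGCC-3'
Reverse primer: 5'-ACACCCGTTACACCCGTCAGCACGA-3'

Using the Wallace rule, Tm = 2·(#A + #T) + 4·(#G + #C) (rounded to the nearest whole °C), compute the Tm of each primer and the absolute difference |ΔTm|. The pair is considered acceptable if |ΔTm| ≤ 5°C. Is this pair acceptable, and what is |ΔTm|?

Forward: A=5 T=3 G=6 C=11 → Tm = 2·8 + 4·17 = 84°C.
Reverse: A=7 T=3 G=4 C=11 → Tm = 2·10 + 4·15 = 80°C.
|ΔTm| = |84 − 80| = 4°C, ≤ 5°C.

|ΔTm| = 4°C; the pair is acceptable.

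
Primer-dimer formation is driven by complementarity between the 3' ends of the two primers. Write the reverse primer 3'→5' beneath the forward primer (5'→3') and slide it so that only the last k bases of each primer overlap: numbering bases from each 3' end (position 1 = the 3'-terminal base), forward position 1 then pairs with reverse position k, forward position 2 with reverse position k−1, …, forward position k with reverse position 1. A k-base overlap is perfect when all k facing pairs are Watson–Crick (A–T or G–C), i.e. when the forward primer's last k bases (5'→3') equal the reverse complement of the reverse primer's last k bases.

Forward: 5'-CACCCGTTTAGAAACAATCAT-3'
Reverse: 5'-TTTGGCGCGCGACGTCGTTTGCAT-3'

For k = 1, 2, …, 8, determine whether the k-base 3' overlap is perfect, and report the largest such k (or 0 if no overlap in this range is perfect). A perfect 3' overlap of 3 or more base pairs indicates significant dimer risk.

Last 8 bases (5'→3') — forward …ACAATCAT, reverse …GTTTGCAT.
Reverse complement of the reverse primer's last 8 bases: ATGCAAAC; its first k bases are the reverse complement of the reverse primer's last k bases, so a perfect k-base overlap needs the forward primer's last k bases to equal them.
Comparing (forward last k vs required): k=1: T vs A ✗; k=2: AT vs AT ✓; k=3: CAT vs ATG ✗; k=4: TCAT vs ATGC ✗; k=5: ATCAT vs ATGCA ✗; k=6: AATCAT vs ATGCAA ✗; k=7: CAATCAT vs ATGCAAA ✗; k=8: ACAATCAT vs ATGCAAAC ✗.
Only k = 2 is perfect, so the longest perfect 3' overlap is 2.

Longest perfect overlap: 2 complementary base pairs; below the dimer-risk threshold (threshold 3).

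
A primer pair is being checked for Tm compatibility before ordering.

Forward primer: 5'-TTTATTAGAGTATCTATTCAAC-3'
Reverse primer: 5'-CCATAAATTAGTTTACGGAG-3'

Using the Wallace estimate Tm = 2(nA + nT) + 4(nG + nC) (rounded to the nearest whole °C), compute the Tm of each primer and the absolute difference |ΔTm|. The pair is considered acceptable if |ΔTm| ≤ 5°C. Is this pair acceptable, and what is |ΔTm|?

|ΔTm| = 0°C; the pair is acceptable.

Forward: A=7 T=10 G=2 C=3 → Tm = 2·17 + 4·5 = 54°C.
Reverse: A=7 T=6 G=4 C=3 → Tm = 2·13 + 4·7 = 54°C.
|ΔTm| = |54 − 54| = 0°C, ≤ 5°C.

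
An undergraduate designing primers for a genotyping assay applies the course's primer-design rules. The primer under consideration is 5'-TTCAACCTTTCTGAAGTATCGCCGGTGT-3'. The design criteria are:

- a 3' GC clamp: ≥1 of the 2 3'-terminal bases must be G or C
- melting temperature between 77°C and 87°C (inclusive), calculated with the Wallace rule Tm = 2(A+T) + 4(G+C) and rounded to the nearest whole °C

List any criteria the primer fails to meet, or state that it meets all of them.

Base counts: A=5, T=10, G=6, C=7 (length 28).
GC clamp: 3' end GT has 1 G/C ✓
Tm: Tm = 2·15 + 4·13 = 82°C ✓

Meets all criteria.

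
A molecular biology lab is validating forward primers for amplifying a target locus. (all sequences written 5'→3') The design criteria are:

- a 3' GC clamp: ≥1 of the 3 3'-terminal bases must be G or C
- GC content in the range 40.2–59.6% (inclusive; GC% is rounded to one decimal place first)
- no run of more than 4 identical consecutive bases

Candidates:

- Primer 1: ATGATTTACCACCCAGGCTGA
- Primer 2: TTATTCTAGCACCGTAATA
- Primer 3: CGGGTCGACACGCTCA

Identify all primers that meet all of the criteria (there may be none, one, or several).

Primer 1 (21 nt, A=6 T=5 G=4 C=6): 3' end TGA has 1 G/C ✓; GC 10/21 = 47.6% ✓; longest run = 3 ✓ — passes.
Primer 2 (19 nt, A=6 T=7 G=2 C=4): 3' end ATA has 0 G/C, need ≥1 ✗; GC 6/19 = 31.6%, outside 40.2–59.6% ✗; longest run = 2 ✓ — fails.
Primer 3 (16 nt, A=3 T=2 G=5 C=6): 3' end TCA has 1 G/C ✓; GC 11/16 = 68.8%, outside 40.2–59.6% ✗; longest run = 3 ✓ — fails.

Primer 1 only.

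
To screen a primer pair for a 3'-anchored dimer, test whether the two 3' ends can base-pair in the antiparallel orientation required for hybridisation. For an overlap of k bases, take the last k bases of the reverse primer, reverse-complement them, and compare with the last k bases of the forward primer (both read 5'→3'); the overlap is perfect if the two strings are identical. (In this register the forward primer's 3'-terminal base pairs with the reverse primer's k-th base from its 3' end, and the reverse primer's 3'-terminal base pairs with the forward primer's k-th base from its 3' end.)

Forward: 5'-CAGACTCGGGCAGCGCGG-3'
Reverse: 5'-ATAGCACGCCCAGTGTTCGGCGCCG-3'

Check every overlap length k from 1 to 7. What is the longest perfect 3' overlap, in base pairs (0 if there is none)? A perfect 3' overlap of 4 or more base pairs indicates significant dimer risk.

Longest perfect overlap: 3 complementary base pairs; below the dimer-risk threshold (threshold 4).

Last 7 bases (5'→3') — forward …AGCGCGG, reverse …GGCGCCG.
Reverse complement of the reverse primer's last 7 bases: CGGCGCC; its first k bases are the reverse complement of the reverse primer's last k bases, so a perfect k-base overlap needs the forward primer's last k bases to equal them.
Comparing (forward last k vs required): k=1: G vs C ✗; k=2: GG vs CG ✗; k=3: CGG vs CGG ✓; k=4: GCGG vs CGGC ✗; k=5: CGCGG vs CGGCG ✗; k=6: GCGCGG vs CGGCGC ✗; k=7: AGCGCGG vs CGGCGCC ✗.
Only k = 3 is perfect, so the longest perfect 3' overlap is 3.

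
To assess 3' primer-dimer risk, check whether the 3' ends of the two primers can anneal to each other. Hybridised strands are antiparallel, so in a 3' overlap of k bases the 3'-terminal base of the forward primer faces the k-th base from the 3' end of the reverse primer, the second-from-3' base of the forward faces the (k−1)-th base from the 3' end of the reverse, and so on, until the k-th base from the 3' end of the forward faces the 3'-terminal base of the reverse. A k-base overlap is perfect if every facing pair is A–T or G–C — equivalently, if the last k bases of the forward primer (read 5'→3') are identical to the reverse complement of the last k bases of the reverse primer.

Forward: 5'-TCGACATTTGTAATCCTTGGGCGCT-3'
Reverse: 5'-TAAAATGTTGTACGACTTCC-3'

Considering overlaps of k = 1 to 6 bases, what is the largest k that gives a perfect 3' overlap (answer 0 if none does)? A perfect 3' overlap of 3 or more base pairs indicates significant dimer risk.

Last 6 bases (5'→3') — forward …GGCGCT, reverse …ACTTCC.
Reverse complement of the reverse primer's last 6 bases: GGAAGT; its first k bases are the reverse complement of the reverse primer's last k bases, so a perfect k-base overlap needs the forward primer's last k bases to equal them.
Comparing (forward last k vs required): k=1: T vs G ✗; k=2: CT vs GG ✗; k=3: GCT vs GGA ✗; k=4: CGCT vs GGAA ✗; k=5: GCGCT vs GGAAG ✗; k=6: GGCGCT vs GGAAGT ✗.
No overlap length from 1 to 6 is perfect, so the longest perfect 3' overlap is 0.

Longest perfect overlap: 0 complementary base pairs; below the dimer-risk threshold (threshold 3).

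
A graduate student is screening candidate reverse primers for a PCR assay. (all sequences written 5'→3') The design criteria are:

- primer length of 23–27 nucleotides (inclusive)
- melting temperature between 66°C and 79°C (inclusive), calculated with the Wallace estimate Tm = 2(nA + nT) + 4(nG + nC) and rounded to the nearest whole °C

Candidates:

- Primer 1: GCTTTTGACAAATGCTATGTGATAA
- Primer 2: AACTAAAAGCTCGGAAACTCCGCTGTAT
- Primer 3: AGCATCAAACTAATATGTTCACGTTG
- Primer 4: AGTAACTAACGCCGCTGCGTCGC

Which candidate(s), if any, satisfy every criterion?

Primer 1 (25 nt, A=8 T=9 G=5 C=3): length 25 ✓; Tm = 2·17 + 4·8 = 66°C ✓ — passes.
Primer 2 (28 nt, A=10 T=6 G=5 C=7): length 28, outside 23–27 ✗; Tm = 2·16 + 4·12 = 80°C, outside 66–79°C ✗ — fails.
Primer 3 (26 nt, A=9 T=8 G=4 C=5): length 26 ✓; Tm = 2·17 + 4·9 = 70°C ✓ — passes.
Primer 4 (23 nt, A=5 T=4 G=6 C=8): length 23 ✓; Tm = 2·9 + 4·14 = 74°C ✓ — passes.

Primer 1, Primer 3 and Primer 4.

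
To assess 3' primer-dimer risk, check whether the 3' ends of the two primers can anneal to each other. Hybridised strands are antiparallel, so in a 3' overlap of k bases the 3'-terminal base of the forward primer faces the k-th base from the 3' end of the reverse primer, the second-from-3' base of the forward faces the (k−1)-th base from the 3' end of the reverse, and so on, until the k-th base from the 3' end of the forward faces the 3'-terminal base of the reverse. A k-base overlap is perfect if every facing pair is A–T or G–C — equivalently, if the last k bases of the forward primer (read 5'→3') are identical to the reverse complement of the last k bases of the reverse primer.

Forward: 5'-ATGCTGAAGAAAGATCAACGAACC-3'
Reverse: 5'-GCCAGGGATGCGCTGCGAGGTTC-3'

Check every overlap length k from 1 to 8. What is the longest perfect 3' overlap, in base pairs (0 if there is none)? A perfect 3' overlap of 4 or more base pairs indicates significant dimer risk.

Longest perfect overlap: 5 complementary base pairs; significant dimer risk (threshold 4).

Last 8 bases (5'→3') — forward …AACGAACC, reverse …CGAGGTTC.
Reverse complement of the reverse primer's last 8 bases: GAACCTCG; its first k bases are the reverse complement of the reverse primer's last k bases, so a perfect k-base overlap needs the forward primer's last k bases to equal them.
Comparing (forward last k vs required): k=1: C vs G ✗; k=2: CC vs GA ✗; k=3: ACC vs GAA ✗; k=4: AACC vs GAAC ✗; k=5: GAACC vs GAACC ✓; k=6: CGAACC vs GAACCT ✗; k=7: ACGAACC vs GAACCTC ✗; k=8: AACGAACC vs GAACCTCG ✗.
Only k = 5 is perfect, so the longest perfect 3' overlap is 5.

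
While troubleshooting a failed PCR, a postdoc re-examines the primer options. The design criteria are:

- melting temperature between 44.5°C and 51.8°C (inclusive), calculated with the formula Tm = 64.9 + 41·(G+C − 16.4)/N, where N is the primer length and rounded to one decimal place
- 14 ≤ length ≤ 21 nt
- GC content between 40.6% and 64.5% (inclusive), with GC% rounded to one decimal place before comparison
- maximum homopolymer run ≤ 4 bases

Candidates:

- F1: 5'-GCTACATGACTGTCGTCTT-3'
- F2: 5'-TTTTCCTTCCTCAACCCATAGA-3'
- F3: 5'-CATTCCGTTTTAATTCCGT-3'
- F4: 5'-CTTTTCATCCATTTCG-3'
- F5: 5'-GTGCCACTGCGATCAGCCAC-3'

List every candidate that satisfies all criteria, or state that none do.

F1 (19 nt, A=3 T=7 G=4 C=5): Tm = 64.9 + 41·(9 − 16.4)/19 = 48.9°C ✓; length 19 ✓; GC 9/19 = 47.4% ✓; longest run = 2 ✓ — passes.
F2 (22 nt, A=5 T=8 G=1 C=8): Tm = 64.9 + 41·(9 − 16.4)/22 = 51.1°C ✓; length 22, outside 14–21 ✗; GC 9/22 = 40.9% ✓; longest run = 4 ✓ — fails.
F3 (19 nt, A=3 T=9 G=2 C=5): Tm = 64.9 + 41·(7 − 16.4)/19 = 44.6°C ✓; length 19 ✓; GC 7/19 = 36.8%, outside 40.6–64.5% ✗; longest run = 4 ✓ — fails.
F4 (16 nt, A=2 T=8 G=1 C=5): Tm = 64.9 + 41·(6 − 16.4)/16 = 38.3°C, outside 44.5–51.8°C ✗; length 16 ✓; GC 6/16 = 37.5%, outside 40.6–64.5% ✗; longest run = 4 ✓ — fails.
F5 (20 nt, A=4 T=3 G=5 C=8): Tm = 64.9 + 41·(13 − 16.4)/20 = 57.9°C, outside 44.5–51.8°C ✗; length 20 ✓; GC 13/20 = 65.0%, outside 40.6–64.5% ✗; longest run = 2 ✓ — fails.

F1 only.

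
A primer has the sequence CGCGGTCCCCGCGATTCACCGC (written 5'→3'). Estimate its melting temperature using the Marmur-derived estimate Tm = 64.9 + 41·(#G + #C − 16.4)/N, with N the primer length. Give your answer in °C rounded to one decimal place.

66.0°C

Base counts: A=2, T=3, G=6, C=11; G+C = 17, N = 22.
Tm = 64.9 + 41·(17 − 16.4)/22 = 64.9 + 24.60/22 = 66.0°C.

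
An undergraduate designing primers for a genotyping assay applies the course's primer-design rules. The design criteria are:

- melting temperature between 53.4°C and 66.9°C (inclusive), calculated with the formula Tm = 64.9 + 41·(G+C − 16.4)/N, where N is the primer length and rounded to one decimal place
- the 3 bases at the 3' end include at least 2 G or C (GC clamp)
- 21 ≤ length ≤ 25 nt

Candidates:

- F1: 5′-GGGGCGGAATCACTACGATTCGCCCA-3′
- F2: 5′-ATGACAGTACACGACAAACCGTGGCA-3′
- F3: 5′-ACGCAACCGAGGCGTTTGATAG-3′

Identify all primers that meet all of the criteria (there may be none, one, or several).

None of the candidates satisfy all criteria.

F1 (26 nt, A=6 T=4 G=8 C=8): Tm = 64.9 + 41·(16 − 16.4)/26 = 64.3°C ✓; 3' end CCA has 2 G/C ✓; length 26, outside 21–25 ✗ — fails.
F2 (26 nt, A=10 T=3 G=6 C=7): Tm = 64.9 + 41·(13 − 16.4)/26 = 59.5°C ✓; 3' end GCA has 2 G/C ✓; length 26, outside 21–25 ✗ — fails.
F3 (22 nt, A=6 T=4 G=7 C=5): Tm = 64.9 + 41·(12 − 16.4)/22 = 56.7°C ✓; 3' end TAG has 1 G/C, need ≥2 ✗; length 22 ✓ — fails.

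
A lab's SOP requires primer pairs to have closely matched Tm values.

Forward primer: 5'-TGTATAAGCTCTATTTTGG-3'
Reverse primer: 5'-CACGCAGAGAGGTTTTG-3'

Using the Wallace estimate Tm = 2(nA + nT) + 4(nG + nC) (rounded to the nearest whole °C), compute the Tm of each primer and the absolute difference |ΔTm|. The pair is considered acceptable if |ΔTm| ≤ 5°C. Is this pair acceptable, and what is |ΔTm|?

|ΔTm| = 2°C; the pair is acceptable.

Forward: A=4 T=9 G=4 C=2 → Tm = 2·13 + 4·6 = 50°C.
Reverse: A=4 T=4 G=6 C=3 → Tm = 2·8 + 4·9 = 52°C.
|ΔTm| = |50 − 52| = 2°C, ≤ 5°C.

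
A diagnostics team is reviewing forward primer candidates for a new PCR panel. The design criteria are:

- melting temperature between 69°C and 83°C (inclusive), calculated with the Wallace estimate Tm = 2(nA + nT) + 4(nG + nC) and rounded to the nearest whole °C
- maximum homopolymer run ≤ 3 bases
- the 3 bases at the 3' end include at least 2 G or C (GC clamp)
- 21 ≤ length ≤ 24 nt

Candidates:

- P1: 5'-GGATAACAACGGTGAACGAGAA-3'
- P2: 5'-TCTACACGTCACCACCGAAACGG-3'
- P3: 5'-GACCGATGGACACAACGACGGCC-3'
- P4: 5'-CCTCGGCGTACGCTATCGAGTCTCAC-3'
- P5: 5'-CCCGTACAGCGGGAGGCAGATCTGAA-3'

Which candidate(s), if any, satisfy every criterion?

P2 and P3.

P1 (22 nt, A=10 T=2 G=7 C=3): Tm = 2·12 + 4·10 = 64°C, outside 69–83°C ✗; longest run = 2 ✓; 3' end GAA has 1 G/C, need ≥2 ✗; length 22 ✓ — fails.
P2 (23 nt, A=7 T=3 G=4 C=9): Tm = 2·10 + 4·13 = 72°C ✓; longest run = 3 ✓; 3' end CGG has 3 G/C ✓; length 23 ✓ — passes.
P3 (23 nt, A=7 T=1 G=7 C=8): Tm = 2·8 + 4·15 = 76°C ✓; longest run = 2 ✓; 3' end GCC has 3 G/C ✓; length 23 ✓ — passes.
P4 (26 nt, A=4 T=6 G=6 C=10): Tm = 2·10 + 4·16 = 84°C, outside 69–83°C ✗; longest run = 2 ✓; 3' end CAC has 2 G/C ✓; length 26, outside 21–24 ✗ — fails.
P5 (26 nt, A=7 T=3 G=9 C=7): Tm = 2·10 + 4·16 = 84°C, outside 69–83°C ✗; longest run = 3 ✓; 3' end GAA has 1 G/C, need ≥2 ✗; length 26, outside 21–24 ✗ — fails.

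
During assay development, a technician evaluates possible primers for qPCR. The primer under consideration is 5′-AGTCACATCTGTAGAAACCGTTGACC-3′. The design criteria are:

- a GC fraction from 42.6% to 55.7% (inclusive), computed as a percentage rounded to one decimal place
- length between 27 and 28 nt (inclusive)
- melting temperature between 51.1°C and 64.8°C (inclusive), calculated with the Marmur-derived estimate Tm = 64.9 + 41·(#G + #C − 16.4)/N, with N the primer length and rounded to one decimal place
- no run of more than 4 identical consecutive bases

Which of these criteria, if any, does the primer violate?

Fails: length.

Base counts: A=8, T=6, G=5, C=7 (length 26).
GC content: GC 12/26 = 46.2% ✓
length: length 26, outside 27–28 ✗
Tm: Tm = 64.9 + 41·(12 − 16.4)/26 = 58.0°C ✓
homopolymer run: longest run = 3 ✓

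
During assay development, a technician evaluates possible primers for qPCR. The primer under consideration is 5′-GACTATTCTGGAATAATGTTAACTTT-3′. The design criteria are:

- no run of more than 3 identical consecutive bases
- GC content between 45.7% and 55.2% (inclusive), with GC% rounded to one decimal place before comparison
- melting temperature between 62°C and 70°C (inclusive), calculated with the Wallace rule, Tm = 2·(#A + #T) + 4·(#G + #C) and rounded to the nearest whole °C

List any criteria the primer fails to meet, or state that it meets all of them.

Fails: GC content.

Base counts: A=8, T=11, G=4, C=3 (length 26).
homopolymer run: longest run = 3 ✓
GC content: GC 7/26 = 26.9%, outside 45.7–55.2% ✗
Tm: Tm = 2·19 + 4·7 = 66°C ✓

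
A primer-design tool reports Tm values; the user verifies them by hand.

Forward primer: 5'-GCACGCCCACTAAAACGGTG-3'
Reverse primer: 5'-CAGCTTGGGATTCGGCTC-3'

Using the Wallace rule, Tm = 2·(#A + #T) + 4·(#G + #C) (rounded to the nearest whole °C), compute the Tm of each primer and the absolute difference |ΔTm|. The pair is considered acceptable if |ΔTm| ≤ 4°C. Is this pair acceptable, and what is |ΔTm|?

|ΔTm| = 6°C; the pair is not acceptable.

Forward: A=6 T=2 G=5 C=7 → Tm = 2·8 + 4·12 = 64°C.
Reverse: A=2 T=5 G=6 C=5 → Tm = 2·7 + 4·11 = 58°C.
|ΔTm| = |64 − 58| = 6°C, > 4°C.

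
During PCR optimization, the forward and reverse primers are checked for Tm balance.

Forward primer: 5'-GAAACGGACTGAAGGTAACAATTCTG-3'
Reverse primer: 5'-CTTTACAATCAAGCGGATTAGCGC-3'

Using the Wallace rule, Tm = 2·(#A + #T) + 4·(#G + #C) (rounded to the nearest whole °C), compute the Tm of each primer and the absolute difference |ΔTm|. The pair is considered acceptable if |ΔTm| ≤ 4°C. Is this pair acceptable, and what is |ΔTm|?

Forward: A=10 T=5 G=7 C=4 → Tm = 2·15 + 4·11 = 74°C.
Reverse: A=7 T=6 G=5 C=6 → Tm = 2·13 + 4·11 = 70°C.
|ΔTm| = |74 − 70| = 4°C, ≤ 4°C.

|ΔTm| = 4°C; the pair is acceptable.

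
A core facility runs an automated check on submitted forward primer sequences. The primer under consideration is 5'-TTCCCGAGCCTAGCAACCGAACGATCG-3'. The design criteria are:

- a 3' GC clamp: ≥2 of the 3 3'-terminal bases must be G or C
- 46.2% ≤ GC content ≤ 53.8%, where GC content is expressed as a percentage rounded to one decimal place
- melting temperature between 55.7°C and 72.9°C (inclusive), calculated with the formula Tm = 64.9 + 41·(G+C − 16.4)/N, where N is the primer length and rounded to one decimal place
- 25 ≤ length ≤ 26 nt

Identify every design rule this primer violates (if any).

Fails: GC content, length.

Base counts: A=7, T=4, G=6, C=10 (length 27).
GC clamp: 3' end TCG has 2 G/C ✓
GC content: GC 16/27 = 59.3%, outside 46.2–53.8% ✗
Tm: Tm = 64.9 + 41·(16 − 16.4)/27 = 64.3°C ✓
length: length 27, outside 25–26 ✗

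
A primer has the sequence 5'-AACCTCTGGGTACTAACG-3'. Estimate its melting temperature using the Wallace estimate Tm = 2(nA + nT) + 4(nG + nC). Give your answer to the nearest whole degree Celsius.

Base counts: A=5, T=4, G=4, C=5 (length 18).
Tm = 2·(5+4) + 4·(4+5) = 2·9 + 4·9 = 18 + 36 = 54°C.

54°C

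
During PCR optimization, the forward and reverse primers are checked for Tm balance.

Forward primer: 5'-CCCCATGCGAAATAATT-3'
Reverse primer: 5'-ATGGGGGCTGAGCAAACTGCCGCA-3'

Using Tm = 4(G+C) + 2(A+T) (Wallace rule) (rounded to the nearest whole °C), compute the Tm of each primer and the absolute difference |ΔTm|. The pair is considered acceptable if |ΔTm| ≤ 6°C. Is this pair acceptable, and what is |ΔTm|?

|ΔTm| = 30°C; the pair is not acceptable.

Forward: A=6 T=4 G=2 C=5 → Tm = 2·10 + 4·7 = 48°C.
Reverse: A=6 T=3 G=9 C=6 → Tm = 2·9 + 4·15 = 78°C.
|ΔTm| = |48 − 78| = 30°C, > 6°C.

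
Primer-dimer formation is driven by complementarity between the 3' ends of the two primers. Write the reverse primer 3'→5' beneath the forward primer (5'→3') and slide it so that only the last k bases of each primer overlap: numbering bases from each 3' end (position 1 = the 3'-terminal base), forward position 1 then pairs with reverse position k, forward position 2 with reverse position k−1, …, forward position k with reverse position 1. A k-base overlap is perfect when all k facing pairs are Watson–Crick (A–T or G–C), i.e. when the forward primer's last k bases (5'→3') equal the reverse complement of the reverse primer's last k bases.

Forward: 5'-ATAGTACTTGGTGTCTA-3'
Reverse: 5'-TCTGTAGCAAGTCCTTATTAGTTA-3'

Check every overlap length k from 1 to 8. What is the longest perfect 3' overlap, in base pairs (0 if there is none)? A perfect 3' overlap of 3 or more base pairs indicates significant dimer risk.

Longest perfect overlap: 2 complementary base pairs; below the dimer-risk threshold (threshold 3).

Last 8 bases (5'→3') — forward …GGTGTCTA, reverse …ATTAGTTA.
Reverse complement of the reverse primer's last 8 bases: TAACTAAT; its first k bases are the reverse complement of the reverse primer's last k bases, so a perfect k-base overlap needs the forward primer's last k bases to equal them.
Comparing (forward last k vs required): k=1: A vs T ✗; k=2: TA vs TA ✓; k=3: CTA vs TAA ✗; k=4: TCTA vs TAAC ✗; k=5: GTCTA vs TAACT ✗; k=6: TGTCTA vs TAACTA ✗; k=7: GTGTCTA vs TAACTAA ✗; k=8: GGTGTCTA vs TAACTAAT ✗.
Only k = 2 is perfect, so the longest perfect 3' overlap is 2.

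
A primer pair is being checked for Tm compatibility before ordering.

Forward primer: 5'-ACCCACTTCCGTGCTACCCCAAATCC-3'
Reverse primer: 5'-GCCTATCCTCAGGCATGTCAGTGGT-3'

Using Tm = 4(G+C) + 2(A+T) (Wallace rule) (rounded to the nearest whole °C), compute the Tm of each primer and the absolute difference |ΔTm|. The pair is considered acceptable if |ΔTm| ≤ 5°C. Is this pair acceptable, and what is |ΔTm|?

|ΔTm| = 4°C; the pair is acceptable.

Forward: A=6 T=5 G=2 C=13 → Tm = 2·11 + 4·15 = 82°C.
Reverse: A=4 T=7 G=7 C=7 → Tm = 2·11 + 4·14 = 78°C.
|ΔTm| = |82 − 78| = 4°C, ≤ 5°C.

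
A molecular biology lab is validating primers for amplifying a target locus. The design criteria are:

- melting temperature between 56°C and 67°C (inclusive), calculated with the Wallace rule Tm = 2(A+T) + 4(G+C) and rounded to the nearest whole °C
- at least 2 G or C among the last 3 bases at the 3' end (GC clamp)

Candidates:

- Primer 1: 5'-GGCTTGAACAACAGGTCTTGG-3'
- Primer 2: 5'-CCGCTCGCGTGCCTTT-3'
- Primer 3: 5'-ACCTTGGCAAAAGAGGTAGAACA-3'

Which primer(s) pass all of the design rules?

Primer 1 (21 nt, A=5 T=5 G=7 C=4): Tm = 2·10 + 4·11 = 64°C ✓; 3' end TGG has 2 G/C ✓ — passes.
Primer 2 (16 nt, A=0 T=5 G=4 C=7): Tm = 2·5 + 4·11 = 54°C, outside 56–67°C ✗; 3' end TTT has 0 G/C, need ≥2 ✗ — fails.
Primer 3 (23 nt, A=10 T=3 G=6 C=4): Tm = 2·13 + 4·10 = 66°C ✓; 3' end ACA has 1 G/C, need ≥2 ✗ — fails.

Primer 1 only.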